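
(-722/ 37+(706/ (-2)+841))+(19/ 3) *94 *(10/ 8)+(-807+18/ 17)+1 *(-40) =366.71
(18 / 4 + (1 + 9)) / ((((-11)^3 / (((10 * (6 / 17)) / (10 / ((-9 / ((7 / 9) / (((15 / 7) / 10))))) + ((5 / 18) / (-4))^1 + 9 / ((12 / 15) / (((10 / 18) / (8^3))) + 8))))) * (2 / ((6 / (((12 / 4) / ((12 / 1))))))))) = 139023216 / 1232446105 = 0.11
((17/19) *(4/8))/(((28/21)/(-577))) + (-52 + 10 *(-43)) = -102691/152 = -675.60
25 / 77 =0.32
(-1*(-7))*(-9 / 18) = -7 / 2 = -3.50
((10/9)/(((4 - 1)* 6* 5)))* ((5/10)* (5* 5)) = 25/162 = 0.15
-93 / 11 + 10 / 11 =-83 / 11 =-7.55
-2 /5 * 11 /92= -11 /230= -0.05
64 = 64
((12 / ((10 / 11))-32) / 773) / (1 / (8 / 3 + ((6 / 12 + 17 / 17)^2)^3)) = -126853 / 371040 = -0.34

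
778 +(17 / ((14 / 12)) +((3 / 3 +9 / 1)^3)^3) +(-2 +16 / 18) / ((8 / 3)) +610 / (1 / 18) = 84000988861 / 84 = 1000011772.15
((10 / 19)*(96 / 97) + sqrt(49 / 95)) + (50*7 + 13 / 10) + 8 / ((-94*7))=7*sqrt(95) / 95 + 2133181691 / 6063470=352.53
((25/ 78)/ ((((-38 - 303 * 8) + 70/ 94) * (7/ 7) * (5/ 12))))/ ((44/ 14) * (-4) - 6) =329/ 19549751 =0.00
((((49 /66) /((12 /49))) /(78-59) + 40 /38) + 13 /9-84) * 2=-1224055 /7524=-162.69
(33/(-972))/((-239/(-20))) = -55/19359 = -0.00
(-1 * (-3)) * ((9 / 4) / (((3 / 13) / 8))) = 234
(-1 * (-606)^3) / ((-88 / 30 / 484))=-36719927640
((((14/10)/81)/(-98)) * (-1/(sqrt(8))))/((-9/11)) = -11 * sqrt(2)/204120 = -0.00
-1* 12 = -12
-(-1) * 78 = 78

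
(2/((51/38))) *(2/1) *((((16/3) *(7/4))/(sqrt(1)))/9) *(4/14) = 1216/1377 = 0.88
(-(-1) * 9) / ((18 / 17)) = 17 / 2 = 8.50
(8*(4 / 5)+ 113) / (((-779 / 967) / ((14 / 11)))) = -8082186 / 42845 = -188.64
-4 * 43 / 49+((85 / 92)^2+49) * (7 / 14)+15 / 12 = 18801313 / 829472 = 22.67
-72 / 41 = -1.76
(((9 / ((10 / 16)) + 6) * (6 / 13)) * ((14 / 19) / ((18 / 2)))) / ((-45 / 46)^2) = 2014432 / 2500875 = 0.81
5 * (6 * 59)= 1770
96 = 96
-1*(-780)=780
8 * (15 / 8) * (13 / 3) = 65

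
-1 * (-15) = 15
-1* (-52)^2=-2704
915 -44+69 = 940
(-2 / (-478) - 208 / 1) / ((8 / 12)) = -149133 / 478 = -311.99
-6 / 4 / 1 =-3 / 2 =-1.50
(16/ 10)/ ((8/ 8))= 8/ 5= 1.60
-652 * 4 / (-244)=652 / 61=10.69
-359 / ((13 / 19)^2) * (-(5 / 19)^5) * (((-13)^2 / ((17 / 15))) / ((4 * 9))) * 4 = 5609375 / 349809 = 16.04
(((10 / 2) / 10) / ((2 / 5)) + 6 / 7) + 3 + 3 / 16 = 593 / 112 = 5.29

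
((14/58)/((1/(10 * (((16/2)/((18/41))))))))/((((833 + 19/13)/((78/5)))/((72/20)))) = 48503/16385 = 2.96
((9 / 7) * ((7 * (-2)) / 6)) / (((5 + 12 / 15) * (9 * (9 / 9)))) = -0.06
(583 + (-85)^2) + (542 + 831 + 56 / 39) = 358115 / 39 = 9182.44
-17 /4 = -4.25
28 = 28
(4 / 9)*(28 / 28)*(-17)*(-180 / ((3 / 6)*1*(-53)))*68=-184960 / 53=-3489.81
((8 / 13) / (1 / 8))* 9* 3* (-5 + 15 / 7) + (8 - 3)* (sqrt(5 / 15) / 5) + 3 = -34287 / 91 + sqrt(3) / 3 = -376.20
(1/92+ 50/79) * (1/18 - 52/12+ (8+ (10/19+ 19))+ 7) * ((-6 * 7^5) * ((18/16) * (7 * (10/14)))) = -12202954706775/1104736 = -11046036.98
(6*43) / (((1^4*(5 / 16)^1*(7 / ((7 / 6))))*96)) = 43 / 30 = 1.43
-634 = -634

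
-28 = -28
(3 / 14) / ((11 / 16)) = 24 / 77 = 0.31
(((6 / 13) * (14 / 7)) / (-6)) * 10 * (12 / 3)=-6.15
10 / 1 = 10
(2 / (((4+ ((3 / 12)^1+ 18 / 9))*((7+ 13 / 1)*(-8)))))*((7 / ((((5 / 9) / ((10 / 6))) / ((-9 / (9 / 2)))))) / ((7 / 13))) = 39 / 250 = 0.16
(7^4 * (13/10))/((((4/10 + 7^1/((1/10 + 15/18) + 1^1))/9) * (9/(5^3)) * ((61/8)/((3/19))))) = 1357765500/675697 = 2009.43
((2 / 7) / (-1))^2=4 / 49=0.08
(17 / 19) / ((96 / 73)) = 1241 / 1824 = 0.68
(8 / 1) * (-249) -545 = -2537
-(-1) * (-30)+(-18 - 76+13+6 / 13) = -1437 / 13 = -110.54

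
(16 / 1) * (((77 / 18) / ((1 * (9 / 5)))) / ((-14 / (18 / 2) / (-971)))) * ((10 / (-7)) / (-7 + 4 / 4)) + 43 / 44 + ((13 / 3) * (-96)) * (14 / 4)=34896431 / 8316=4196.30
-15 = -15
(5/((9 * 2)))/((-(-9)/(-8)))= -20/81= -0.25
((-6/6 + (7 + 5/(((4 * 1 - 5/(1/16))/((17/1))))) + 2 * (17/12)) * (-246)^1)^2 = 5201150161/1444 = 3601904.54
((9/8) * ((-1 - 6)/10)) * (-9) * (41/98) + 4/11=41011/12320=3.33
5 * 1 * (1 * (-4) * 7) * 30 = -4200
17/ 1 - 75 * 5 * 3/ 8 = -989/ 8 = -123.62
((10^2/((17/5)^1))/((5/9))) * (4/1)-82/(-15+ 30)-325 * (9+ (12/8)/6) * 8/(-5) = 1279156/255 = 5016.30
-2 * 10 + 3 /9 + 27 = 22 /3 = 7.33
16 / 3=5.33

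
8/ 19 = 0.42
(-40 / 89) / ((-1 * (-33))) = -40 / 2937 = -0.01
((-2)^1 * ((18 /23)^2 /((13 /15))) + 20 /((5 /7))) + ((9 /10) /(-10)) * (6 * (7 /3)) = 8708549 /343850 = 25.33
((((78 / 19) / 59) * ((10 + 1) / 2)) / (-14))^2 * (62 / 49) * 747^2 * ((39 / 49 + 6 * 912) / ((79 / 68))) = 29026971894866730642 / 11679562003711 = 2485279.15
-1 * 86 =-86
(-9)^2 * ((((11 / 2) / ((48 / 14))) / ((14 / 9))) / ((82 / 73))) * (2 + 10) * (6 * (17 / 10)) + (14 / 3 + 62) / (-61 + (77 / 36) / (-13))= 1367183217 / 150224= 9100.96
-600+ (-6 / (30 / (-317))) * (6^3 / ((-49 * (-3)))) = -124176 / 245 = -506.84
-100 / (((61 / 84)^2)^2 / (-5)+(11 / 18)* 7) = -24893568000 / 1051045679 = -23.68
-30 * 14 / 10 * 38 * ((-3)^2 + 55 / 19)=-18984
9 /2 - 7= -5 /2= -2.50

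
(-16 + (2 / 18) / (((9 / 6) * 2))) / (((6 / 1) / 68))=-14654 / 81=-180.91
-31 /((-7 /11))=341 /7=48.71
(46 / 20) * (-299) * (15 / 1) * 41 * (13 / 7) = -10996323 / 14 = -785451.64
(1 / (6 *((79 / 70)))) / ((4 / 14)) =245 / 474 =0.52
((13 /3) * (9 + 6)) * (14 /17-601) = -663195 /17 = -39011.47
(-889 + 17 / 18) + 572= -5689 / 18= -316.06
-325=-325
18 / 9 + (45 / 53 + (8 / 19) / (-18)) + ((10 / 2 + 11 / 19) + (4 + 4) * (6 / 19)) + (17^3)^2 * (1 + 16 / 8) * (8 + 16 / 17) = 647454802.93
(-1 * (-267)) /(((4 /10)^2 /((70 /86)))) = 233625 /172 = 1358.28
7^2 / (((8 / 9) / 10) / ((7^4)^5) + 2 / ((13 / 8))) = 2287245313421048008665 / 57450431734280640772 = 39.81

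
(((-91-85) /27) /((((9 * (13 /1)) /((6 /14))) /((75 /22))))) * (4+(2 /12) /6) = -7250 /22113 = -0.33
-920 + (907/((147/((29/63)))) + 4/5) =-42432041/46305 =-916.36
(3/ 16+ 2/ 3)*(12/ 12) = 41/ 48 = 0.85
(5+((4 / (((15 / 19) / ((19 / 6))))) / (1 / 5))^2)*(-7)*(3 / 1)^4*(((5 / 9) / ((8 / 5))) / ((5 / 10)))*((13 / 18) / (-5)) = 237368495 / 648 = 366309.41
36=36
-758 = -758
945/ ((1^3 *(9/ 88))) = 9240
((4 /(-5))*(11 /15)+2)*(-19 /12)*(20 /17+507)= -8699473 /7650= -1137.19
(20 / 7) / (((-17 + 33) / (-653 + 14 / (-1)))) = -3335 / 28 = -119.11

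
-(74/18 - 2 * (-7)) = -163/9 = -18.11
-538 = -538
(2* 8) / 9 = 16 / 9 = 1.78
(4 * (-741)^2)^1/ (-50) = -1098162/ 25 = -43926.48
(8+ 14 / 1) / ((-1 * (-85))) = 22 / 85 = 0.26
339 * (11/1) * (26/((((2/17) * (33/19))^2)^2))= 15989389614029/287496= 55616042.01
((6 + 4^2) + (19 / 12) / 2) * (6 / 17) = 547 / 68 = 8.04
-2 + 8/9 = -10/9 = -1.11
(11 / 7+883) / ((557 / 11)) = 68112 / 3899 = 17.47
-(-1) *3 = 3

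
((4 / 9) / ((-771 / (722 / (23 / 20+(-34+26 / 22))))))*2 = 1270720 / 48344013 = 0.03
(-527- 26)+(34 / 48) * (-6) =-2229 / 4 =-557.25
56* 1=56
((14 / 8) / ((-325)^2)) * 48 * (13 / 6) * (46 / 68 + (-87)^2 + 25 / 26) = 23423554 / 1795625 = 13.04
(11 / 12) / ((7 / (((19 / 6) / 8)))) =209 / 4032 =0.05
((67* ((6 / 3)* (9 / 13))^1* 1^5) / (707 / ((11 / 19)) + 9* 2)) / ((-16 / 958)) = -3177207 / 708812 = -4.48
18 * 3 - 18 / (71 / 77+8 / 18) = 38664 / 947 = 40.83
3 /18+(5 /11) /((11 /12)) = 481 /726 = 0.66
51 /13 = 3.92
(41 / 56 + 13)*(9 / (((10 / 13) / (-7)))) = -89973 / 80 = -1124.66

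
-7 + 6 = -1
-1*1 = -1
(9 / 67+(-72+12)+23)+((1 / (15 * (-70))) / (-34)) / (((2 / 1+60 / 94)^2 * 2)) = -2711680459997 / 73555708800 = -36.87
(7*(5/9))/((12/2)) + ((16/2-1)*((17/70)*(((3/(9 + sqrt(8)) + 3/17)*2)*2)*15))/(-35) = -130247/137970 + 612*sqrt(2)/2555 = -0.61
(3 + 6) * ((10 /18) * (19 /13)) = 95 /13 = 7.31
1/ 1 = 1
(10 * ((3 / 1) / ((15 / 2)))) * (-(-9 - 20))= 116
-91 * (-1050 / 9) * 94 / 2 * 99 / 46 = 24699675 / 23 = 1073898.91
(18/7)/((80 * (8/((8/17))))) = 9/4760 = 0.00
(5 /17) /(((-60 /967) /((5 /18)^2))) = -24175 /66096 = -0.37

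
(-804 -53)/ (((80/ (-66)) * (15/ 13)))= 122551/ 200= 612.76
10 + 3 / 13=133 / 13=10.23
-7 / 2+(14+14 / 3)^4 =19668425 / 162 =121410.03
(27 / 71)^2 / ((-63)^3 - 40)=-729 / 1260688567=-0.00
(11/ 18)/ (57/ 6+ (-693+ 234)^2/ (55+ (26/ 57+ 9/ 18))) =70169/ 433408221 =0.00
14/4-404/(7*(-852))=10639/2982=3.57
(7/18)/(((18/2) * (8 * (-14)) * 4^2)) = -1/41472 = -0.00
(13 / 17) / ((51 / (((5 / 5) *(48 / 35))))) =208 / 10115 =0.02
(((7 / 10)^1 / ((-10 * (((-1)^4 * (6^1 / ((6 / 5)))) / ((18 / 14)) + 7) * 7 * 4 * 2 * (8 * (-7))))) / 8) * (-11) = -99 / 35123200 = -0.00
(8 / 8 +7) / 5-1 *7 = -27 / 5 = -5.40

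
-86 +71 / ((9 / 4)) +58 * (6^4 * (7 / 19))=4726274 / 171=27639.03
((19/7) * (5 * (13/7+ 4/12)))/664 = 2185/48804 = 0.04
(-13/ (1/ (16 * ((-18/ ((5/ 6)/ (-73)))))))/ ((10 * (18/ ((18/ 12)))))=-68328/ 25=-2733.12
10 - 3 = 7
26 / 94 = 13 / 47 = 0.28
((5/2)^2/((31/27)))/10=135/248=0.54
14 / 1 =14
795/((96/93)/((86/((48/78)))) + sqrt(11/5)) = 533.33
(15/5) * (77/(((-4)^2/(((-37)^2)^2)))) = 432931191/16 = 27058199.44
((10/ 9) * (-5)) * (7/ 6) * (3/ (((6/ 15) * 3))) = -875/ 54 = -16.20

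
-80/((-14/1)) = 40/7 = 5.71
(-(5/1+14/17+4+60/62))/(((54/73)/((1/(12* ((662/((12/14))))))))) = -415151/263748744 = -0.00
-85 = -85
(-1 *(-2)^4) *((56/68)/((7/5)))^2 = -1600/289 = -5.54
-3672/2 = -1836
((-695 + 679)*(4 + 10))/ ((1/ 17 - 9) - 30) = 5.75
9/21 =3/7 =0.43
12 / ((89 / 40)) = 480 / 89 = 5.39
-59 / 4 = -14.75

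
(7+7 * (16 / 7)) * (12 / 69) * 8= 32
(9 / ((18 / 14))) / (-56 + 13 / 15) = -105 / 827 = -0.13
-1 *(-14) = 14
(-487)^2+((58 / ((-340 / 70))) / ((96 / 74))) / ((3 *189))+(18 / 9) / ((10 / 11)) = 237171.18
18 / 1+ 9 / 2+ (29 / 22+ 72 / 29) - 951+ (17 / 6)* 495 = 304837 / 638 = 477.80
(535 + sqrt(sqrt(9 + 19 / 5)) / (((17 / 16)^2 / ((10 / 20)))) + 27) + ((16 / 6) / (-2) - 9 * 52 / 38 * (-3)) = 256 * sqrt(2) * 5^(3 / 4) / 1445 + 34064 / 57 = 598.45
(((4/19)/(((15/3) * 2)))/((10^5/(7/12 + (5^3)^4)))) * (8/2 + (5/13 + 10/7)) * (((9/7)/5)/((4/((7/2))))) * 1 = 67.23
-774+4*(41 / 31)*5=-23174 / 31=-747.55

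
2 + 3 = 5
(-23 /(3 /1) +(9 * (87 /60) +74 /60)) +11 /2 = 12.12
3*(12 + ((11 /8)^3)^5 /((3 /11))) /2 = 47216367258770113 /70368744177664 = 670.98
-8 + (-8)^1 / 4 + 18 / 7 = -7.43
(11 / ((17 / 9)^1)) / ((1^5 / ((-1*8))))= -792 / 17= -46.59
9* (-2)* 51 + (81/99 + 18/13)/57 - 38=-2597347/2717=-955.96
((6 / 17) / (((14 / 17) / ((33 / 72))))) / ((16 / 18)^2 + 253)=891 / 1151192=0.00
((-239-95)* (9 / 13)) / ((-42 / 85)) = 42585 / 91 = 467.97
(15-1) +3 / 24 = 113 / 8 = 14.12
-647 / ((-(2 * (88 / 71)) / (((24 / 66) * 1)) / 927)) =42583599 / 484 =87982.64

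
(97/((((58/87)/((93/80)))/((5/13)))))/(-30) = -9021/4160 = -2.17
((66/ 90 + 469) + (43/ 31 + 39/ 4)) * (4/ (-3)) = -894419/ 1395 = -641.16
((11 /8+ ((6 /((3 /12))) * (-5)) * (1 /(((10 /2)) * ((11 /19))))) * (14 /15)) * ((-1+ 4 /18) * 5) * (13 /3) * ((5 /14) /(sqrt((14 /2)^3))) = 229255 * sqrt(7) /49896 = 12.16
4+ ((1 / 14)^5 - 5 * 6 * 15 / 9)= -24739903 / 537824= -46.00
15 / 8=1.88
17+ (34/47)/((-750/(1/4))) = 1198483/70500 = 17.00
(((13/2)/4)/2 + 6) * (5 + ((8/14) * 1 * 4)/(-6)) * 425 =4493525/336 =13373.59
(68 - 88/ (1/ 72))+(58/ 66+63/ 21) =-206716/ 33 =-6264.12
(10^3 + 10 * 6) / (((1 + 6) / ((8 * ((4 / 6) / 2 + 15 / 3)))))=135680 / 21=6460.95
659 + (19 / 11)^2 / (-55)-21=4245529 / 6655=637.95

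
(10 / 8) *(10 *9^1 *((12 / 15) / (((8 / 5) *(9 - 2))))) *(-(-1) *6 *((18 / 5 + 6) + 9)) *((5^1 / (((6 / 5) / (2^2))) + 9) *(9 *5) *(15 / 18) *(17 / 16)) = 58694625 / 64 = 917103.52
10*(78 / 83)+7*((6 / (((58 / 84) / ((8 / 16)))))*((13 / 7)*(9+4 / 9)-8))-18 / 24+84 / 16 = 1463627 / 4814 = 304.04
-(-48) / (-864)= -0.06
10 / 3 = 3.33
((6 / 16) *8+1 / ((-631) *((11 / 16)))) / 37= 20807 / 256817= 0.08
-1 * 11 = -11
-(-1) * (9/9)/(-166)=-1/166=-0.01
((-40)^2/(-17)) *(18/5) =-338.82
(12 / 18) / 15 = 2 / 45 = 0.04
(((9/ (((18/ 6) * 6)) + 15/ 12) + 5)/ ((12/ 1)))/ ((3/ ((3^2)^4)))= 19683/ 16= 1230.19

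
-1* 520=-520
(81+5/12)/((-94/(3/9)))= -0.29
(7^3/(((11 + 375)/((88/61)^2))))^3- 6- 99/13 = -35104657194011887561/4814977803253378501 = -7.29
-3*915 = -2745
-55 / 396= -5 / 36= -0.14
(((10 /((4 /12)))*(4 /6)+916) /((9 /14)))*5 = 7280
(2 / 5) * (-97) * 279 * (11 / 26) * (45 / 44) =-243567 / 52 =-4683.98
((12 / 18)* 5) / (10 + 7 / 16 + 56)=160 / 3189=0.05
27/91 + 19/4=1837/364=5.05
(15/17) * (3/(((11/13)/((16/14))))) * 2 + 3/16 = 153687/20944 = 7.34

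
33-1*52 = -19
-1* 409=-409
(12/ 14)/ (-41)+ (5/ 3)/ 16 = 1147/ 13776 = 0.08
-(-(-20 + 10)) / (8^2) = -5 / 32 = -0.16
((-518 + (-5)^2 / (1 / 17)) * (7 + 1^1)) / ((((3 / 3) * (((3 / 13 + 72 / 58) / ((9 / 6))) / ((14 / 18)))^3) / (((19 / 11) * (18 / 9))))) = -21650277194182 / 16924433625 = -1279.23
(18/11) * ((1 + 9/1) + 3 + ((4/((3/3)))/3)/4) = 240/11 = 21.82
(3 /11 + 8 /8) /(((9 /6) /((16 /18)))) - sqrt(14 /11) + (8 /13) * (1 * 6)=17168 /3861 - sqrt(154) /11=3.32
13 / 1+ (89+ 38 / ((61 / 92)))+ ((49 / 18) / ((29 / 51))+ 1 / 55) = 95806589 / 583770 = 164.12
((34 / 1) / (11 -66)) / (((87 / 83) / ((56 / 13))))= -158032 / 62205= -2.54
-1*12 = -12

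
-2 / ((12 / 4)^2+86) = -2 / 95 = -0.02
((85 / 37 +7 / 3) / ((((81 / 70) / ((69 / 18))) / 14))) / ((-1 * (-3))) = 5792780 / 80919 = 71.59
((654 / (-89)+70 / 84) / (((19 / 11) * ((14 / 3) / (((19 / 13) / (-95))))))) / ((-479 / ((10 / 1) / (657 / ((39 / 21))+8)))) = -5467 / 7618756534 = -0.00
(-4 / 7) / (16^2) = -1 / 448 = -0.00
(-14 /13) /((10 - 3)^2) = -2 /91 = -0.02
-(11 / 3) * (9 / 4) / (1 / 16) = -132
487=487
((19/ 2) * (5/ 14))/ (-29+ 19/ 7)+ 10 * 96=706465/ 736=959.87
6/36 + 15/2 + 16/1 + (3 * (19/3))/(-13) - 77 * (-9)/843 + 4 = 296191/10959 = 27.03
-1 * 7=-7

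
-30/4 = -15/2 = -7.50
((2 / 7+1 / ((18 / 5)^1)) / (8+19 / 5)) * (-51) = -6035 / 2478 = -2.44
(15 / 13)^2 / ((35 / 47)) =1.79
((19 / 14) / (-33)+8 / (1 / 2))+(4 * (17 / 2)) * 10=164453 / 462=355.96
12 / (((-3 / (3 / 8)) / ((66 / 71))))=-99 / 71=-1.39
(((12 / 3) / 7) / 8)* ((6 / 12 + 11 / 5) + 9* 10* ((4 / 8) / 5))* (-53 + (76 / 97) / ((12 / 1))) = -150189 / 3395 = -44.24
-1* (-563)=563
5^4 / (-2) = -625 / 2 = -312.50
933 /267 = 311 /89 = 3.49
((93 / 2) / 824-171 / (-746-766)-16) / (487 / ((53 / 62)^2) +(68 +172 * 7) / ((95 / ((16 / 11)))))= -1608193918705 / 69681063273024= -0.02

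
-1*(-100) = 100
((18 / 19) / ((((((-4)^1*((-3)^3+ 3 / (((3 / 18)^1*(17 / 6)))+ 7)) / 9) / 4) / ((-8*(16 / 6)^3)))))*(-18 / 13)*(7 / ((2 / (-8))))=-26320896 / 7163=-3674.56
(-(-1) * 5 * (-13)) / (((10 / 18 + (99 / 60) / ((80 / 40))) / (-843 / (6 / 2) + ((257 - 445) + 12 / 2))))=10834200 / 497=21799.20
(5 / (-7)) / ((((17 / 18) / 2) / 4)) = -720 / 119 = -6.05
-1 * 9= -9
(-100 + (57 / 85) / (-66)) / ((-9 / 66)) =187019 / 255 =733.41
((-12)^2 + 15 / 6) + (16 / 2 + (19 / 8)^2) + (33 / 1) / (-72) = 30659 / 192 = 159.68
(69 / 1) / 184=3 / 8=0.38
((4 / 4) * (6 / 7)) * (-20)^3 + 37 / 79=-3791741 / 553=-6856.67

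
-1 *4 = -4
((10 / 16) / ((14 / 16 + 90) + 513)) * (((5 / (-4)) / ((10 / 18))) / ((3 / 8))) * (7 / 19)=-210 / 91789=-0.00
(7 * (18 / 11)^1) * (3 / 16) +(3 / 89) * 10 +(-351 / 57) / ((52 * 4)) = 730707 / 297616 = 2.46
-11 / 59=-0.19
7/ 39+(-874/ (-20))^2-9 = 7413391/ 3900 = 1900.87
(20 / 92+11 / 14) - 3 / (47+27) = 5734 / 5957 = 0.96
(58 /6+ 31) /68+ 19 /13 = 2731 /1326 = 2.06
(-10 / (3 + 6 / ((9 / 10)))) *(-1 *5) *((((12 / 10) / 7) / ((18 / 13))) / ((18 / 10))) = 650 / 1827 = 0.36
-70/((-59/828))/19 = 57960/1121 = 51.70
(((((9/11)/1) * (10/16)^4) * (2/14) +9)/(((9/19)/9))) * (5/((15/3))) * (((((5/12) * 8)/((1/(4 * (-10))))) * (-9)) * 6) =12158754075/9856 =1233639.82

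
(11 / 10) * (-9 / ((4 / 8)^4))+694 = 2678 / 5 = 535.60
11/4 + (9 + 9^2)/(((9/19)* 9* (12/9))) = 18.58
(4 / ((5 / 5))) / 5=4 / 5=0.80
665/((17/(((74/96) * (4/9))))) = 24605/1836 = 13.40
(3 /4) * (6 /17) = 9 /34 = 0.26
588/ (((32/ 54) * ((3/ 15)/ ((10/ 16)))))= 3100.78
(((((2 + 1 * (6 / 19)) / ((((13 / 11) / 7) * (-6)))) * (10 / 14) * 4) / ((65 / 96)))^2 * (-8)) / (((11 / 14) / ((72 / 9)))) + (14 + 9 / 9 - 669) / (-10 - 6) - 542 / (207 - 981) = -240645882307099 / 31921373016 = -7538.71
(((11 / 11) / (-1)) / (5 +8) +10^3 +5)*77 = 1005928 / 13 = 77379.08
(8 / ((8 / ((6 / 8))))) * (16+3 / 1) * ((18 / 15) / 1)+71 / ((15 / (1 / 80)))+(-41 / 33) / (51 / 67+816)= 12393715423 / 722343600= 17.16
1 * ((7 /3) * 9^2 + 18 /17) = 3231 /17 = 190.06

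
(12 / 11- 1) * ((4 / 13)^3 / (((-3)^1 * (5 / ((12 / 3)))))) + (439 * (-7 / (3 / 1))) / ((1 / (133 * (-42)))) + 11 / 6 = 1382818299311 / 241670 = 5721927.83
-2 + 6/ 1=4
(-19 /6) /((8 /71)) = -1349 /48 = -28.10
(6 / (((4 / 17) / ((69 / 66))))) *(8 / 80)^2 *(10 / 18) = 391 / 2640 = 0.15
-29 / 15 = -1.93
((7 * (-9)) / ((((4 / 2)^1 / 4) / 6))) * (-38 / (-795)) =-9576 / 265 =-36.14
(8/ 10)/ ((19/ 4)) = 16/ 95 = 0.17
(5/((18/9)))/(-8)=-5/16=-0.31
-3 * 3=-9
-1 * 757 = -757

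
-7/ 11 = -0.64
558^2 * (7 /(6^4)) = 6727 /4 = 1681.75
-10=-10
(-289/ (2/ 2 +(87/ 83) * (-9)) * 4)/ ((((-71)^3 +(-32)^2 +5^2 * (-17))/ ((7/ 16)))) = -23987/ 142924800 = -0.00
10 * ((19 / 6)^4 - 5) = 619205 / 648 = 955.56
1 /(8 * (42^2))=1 /14112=0.00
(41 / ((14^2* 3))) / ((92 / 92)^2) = 41 / 588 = 0.07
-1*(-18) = 18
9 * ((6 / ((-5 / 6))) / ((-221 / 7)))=2268 / 1105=2.05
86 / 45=1.91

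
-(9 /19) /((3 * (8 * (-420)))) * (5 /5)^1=1 /21280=0.00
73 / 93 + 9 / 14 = 1859 / 1302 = 1.43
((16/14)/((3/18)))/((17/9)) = 432/119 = 3.63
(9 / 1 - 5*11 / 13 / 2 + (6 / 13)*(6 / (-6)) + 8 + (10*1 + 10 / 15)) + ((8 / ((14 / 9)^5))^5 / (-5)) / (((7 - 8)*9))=6721757390306889063735676519 / 267784581974500511393141760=25.10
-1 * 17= -17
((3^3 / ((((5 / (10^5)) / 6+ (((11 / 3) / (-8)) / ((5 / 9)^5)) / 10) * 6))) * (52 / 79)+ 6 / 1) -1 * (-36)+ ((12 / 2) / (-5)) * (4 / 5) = 193038910074 / 5131308725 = 37.62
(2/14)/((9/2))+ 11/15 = 241/315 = 0.77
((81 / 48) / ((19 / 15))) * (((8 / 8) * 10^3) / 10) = 10125 / 76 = 133.22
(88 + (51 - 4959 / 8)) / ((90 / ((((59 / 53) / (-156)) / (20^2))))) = 226973 / 2381184000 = 0.00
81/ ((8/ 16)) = 162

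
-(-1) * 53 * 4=212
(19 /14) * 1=19 /14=1.36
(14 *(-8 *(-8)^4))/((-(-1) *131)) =-3501.92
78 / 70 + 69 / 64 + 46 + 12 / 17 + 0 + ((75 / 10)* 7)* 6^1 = 13857247 / 38080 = 363.90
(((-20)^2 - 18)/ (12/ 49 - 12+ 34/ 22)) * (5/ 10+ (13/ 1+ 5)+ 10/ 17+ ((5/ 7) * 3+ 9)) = -105816865/ 93551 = -1131.11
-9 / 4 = -2.25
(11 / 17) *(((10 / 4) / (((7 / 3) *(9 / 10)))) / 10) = 55 / 714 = 0.08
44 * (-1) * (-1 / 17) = 44 / 17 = 2.59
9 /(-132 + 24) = -1 /12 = -0.08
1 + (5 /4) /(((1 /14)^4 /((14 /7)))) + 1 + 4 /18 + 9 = 864461 /9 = 96051.22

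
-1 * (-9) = 9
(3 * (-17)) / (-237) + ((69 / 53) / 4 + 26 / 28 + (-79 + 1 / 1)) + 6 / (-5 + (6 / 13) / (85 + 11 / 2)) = -15300706583 / 196839244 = -77.73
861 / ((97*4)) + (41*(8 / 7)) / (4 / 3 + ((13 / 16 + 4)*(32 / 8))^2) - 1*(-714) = 34730784273 / 48483316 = 716.35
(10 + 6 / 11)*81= 854.18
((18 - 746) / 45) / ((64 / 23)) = -5.81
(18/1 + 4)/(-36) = -11/18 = -0.61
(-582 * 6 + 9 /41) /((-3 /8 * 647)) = 381768 /26527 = 14.39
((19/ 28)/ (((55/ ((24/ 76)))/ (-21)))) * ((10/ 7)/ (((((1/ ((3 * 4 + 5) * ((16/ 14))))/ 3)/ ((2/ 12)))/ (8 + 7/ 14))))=-5202/ 539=-9.65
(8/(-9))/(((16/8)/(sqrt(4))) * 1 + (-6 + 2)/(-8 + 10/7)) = -184/333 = -0.55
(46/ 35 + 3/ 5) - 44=-1473/ 35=-42.09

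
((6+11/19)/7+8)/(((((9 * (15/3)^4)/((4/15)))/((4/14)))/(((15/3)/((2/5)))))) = 4756/3142125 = 0.00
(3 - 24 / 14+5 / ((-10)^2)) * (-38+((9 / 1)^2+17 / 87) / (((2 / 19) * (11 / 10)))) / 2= 5395069 / 12180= 442.94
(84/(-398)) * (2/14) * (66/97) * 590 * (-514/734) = 60045480/7084201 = 8.48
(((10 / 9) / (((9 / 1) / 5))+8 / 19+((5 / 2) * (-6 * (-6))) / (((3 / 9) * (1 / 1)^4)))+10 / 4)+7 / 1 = 863497 / 3078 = 280.54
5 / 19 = 0.26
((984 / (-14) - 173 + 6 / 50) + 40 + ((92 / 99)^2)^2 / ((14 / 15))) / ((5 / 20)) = -4535827581272 / 5603476725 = -809.47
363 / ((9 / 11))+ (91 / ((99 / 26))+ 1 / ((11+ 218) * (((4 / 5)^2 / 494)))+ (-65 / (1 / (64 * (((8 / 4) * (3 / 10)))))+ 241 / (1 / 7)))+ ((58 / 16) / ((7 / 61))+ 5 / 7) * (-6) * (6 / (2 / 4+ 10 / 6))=-14438125673 / 16504488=-874.80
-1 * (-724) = 724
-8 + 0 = -8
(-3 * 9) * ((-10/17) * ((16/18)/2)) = 7.06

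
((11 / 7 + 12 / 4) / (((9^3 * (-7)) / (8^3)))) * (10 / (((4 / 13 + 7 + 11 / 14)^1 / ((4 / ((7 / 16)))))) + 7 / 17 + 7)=-7675543552 / 894489561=-8.58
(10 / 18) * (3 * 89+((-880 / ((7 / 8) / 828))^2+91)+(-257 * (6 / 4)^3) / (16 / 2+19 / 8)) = 14101135594955875 / 36603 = 385245351336.12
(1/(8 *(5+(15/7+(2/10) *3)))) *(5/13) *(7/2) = 1225/56368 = 0.02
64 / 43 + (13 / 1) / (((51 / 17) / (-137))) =-76391 / 129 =-592.18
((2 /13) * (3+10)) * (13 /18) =13 /9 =1.44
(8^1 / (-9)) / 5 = -8 / 45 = -0.18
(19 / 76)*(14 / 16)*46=161 / 16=10.06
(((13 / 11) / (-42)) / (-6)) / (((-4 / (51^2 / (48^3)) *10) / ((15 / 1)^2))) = -18785 / 30277632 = -0.00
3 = 3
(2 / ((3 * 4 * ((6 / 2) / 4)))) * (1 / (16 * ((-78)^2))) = 1 / 438048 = 0.00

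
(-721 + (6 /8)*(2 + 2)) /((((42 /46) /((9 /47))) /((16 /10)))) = -396336 /1645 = -240.93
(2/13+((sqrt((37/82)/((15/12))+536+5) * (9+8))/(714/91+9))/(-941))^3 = 8349404316554/2125244422425865-199067503673063 * sqrt(2527855)/177087752056144903025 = 0.00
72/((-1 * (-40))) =9/5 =1.80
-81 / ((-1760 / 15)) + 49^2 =845395 / 352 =2401.69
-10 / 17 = -0.59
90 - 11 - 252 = -173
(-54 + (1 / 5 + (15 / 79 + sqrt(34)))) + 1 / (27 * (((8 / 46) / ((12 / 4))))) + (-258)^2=sqrt(34) + 945786829 / 14220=66516.86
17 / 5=3.40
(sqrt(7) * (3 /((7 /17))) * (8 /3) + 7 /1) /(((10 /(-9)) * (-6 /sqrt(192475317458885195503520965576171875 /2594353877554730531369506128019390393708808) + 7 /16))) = 923881523802648938416900634765625000 /162650104259272830079020366640504588810802399 + 125647887237160255624698486328125000000 * sqrt(7) /7969855108704368673871997965384724851729317551 + 18990698327064742197537315246087000000000 * sqrt(6) /162650104259272830079020366640504588810802399 + 52708876989404182425817854560568000000000 * sqrt(42) /162650104259272830079020366640504588810802399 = 0.00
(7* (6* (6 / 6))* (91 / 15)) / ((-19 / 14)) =-17836 / 95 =-187.75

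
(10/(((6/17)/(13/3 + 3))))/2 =935/9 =103.89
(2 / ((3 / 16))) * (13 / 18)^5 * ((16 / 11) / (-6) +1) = 9282325 / 5845851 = 1.59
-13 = -13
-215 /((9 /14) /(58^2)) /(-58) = 174580 /9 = 19397.78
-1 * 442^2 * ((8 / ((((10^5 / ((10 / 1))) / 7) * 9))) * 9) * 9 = -6153966 / 625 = -9846.35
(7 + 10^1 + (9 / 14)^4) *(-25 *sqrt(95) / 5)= -3298165 *sqrt(95) / 38416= -836.80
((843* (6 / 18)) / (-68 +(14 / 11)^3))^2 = 139884228121 / 7702519696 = 18.16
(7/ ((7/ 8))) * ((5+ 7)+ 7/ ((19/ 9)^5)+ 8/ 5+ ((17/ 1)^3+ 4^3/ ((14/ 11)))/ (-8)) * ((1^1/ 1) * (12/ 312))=-420590816753/ 2253250090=-186.66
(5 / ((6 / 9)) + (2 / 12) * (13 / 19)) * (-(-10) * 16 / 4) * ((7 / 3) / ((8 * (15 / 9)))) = 3038 / 57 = 53.30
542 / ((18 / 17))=4607 / 9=511.89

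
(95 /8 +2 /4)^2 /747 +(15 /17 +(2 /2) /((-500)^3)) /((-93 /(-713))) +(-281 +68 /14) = -498491838980773 /1851937500000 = -269.17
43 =43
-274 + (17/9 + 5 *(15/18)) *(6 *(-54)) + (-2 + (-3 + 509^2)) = 256840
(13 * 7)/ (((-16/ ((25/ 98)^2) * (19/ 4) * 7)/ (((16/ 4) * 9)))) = -73125/ 182476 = -0.40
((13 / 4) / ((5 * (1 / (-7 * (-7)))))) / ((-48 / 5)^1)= -637 / 192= -3.32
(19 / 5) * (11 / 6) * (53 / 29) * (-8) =-44308 / 435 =-101.86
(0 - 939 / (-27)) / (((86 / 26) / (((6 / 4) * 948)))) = 642902 / 43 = 14951.21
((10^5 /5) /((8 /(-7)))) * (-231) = 4042500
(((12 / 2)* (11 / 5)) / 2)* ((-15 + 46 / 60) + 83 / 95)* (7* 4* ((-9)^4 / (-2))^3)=33120794172663351 / 380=87159984664903.56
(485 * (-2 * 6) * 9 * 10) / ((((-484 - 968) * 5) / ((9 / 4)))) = 39285 / 242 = 162.33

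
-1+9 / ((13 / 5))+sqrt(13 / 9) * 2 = 2 * sqrt(13) / 3+32 / 13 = 4.87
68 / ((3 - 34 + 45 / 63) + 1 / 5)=-2380 / 1053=-2.26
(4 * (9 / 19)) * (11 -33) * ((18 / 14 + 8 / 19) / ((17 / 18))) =-3236112 / 42959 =-75.33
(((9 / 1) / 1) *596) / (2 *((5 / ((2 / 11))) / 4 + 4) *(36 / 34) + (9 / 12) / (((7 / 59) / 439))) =851088 / 443971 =1.92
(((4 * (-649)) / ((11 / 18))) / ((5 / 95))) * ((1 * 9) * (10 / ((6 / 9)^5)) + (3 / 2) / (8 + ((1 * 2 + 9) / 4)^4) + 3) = -616442712453 / 11126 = -55405600.62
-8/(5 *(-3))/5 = 8/75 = 0.11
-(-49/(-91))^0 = -1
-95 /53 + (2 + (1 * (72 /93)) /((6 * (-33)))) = 11041 /54219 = 0.20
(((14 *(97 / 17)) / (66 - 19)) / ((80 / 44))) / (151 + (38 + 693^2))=1067 / 548385660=0.00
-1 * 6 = -6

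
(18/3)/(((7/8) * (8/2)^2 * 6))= 1/14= 0.07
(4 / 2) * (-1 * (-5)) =10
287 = 287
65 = 65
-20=-20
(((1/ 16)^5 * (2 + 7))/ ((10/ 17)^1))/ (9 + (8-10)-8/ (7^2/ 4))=0.00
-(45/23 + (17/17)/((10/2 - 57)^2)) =-121703/62192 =-1.96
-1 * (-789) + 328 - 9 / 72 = 8935 / 8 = 1116.88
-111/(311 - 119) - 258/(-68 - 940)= -433/1344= -0.32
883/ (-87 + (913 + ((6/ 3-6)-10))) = 883/ 812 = 1.09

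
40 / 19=2.11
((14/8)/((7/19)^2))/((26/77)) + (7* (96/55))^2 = 58977011/314600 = 187.47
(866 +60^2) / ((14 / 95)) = 30305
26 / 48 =13 / 24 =0.54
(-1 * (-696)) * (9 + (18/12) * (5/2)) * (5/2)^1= 22185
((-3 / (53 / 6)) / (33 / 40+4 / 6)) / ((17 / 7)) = -15120 / 161279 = -0.09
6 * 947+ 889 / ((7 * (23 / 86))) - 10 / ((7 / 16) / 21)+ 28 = 131212 / 23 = 5704.87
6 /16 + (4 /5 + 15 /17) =1399 /680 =2.06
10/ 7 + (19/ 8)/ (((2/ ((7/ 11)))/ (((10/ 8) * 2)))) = 3.32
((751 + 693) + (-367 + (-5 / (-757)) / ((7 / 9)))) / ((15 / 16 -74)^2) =1461009408 / 7241406739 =0.20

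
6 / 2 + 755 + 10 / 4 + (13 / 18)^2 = 761.02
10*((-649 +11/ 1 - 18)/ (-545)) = 1312/ 109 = 12.04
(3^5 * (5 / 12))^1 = 405 / 4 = 101.25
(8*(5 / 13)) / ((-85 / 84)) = -3.04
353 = 353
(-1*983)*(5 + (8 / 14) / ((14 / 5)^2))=-4986.65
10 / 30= 1 / 3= 0.33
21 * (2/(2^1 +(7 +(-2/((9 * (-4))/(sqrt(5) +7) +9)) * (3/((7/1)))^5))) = 3949006334/845006727-470596 * sqrt(5)/281668909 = 4.67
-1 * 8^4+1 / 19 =-4095.95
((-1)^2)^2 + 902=903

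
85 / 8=10.62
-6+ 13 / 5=-17 / 5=-3.40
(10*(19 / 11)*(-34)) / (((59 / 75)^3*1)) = -2725312500 / 2259169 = -1206.33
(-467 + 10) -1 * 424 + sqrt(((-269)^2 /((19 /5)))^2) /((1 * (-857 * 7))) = -100779066 /113981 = -884.17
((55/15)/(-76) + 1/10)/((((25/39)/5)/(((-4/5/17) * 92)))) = -1.75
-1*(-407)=407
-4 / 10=-2 / 5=-0.40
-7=-7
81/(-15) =-27/5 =-5.40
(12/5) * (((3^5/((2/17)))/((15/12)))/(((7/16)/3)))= 4758912/175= 27193.78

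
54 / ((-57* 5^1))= -18 / 95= -0.19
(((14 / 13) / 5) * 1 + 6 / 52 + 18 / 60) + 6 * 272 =106121 / 65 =1632.63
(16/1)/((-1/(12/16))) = -12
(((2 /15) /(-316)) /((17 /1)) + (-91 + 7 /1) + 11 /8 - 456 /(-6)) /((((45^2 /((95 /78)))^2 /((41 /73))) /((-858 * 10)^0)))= -15802864889 /11740304759508000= -0.00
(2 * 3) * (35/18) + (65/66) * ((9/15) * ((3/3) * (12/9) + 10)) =202/11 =18.36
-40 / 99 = -0.40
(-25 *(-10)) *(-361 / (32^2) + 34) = 8411.87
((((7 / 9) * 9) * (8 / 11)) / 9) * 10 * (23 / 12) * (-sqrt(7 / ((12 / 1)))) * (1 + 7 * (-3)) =32200 * sqrt(21) / 891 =165.61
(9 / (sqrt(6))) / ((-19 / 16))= -24*sqrt(6) / 19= -3.09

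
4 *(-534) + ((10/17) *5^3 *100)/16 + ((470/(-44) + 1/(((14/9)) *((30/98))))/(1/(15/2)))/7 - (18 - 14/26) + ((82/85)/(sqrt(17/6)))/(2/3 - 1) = -57963221/34034 - 246 *sqrt(102)/1445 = -1704.82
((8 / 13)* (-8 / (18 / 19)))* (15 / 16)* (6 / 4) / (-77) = 95 / 1001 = 0.09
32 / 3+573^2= 985019 / 3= 328339.67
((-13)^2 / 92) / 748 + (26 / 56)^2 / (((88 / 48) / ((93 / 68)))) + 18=122492459 / 6743968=18.16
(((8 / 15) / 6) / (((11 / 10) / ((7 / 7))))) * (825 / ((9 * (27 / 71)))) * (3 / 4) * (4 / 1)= 14200 / 243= 58.44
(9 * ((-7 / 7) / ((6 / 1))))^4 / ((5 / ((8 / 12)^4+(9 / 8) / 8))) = 1753 / 5120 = 0.34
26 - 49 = -23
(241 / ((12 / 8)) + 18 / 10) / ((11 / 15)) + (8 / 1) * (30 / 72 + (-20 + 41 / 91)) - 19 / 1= 148598 / 3003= 49.48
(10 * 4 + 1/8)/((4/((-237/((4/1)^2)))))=-76077/512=-148.59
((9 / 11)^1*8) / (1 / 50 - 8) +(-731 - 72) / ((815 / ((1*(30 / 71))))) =-1.24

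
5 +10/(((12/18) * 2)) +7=19.50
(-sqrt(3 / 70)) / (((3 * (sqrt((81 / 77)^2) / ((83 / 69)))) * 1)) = -913 * sqrt(210) / 167670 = -0.08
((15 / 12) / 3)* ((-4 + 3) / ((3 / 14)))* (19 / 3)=-665 / 54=-12.31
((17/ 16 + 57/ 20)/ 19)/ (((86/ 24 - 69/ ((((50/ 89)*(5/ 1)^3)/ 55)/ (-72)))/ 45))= 5281875/ 2219876932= 0.00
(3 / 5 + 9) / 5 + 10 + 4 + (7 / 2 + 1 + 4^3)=4221 / 50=84.42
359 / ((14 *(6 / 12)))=359 / 7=51.29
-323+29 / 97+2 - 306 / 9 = -34406 / 97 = -354.70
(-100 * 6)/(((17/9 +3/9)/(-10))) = 2700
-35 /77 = -5 /11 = -0.45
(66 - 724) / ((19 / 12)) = -415.58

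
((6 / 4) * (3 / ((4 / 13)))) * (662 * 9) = 348543 / 4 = 87135.75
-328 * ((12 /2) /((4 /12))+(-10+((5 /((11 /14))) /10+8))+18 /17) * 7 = -7597464 /187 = -40628.15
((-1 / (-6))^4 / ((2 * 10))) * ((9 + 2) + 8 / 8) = 1 / 2160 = 0.00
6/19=0.32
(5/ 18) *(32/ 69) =80/ 621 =0.13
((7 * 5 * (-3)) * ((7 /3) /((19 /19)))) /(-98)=5 /2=2.50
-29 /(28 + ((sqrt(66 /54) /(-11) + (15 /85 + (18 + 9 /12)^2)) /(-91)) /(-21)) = -21862304148052368 /21247189496483315 - 12300357888 * sqrt(11) /21247189496483315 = -1.03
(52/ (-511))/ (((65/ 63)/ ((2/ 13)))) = -0.02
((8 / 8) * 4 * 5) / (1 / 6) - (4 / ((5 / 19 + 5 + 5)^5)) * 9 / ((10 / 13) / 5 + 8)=15326541672802 / 127721221875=120.00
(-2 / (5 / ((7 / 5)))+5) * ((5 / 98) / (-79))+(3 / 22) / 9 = 7846 / 638715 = 0.01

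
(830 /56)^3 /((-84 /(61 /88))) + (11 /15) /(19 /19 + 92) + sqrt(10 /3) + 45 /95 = -37829102067433 /1433648240640 + sqrt(30) /3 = -24.56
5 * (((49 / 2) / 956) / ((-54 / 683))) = -167335 / 103248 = -1.62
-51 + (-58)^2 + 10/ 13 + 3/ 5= 215434/ 65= 3314.37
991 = 991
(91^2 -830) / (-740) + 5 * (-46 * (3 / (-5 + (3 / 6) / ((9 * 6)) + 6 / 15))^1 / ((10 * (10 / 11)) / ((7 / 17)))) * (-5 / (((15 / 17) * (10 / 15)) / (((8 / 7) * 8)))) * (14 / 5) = -73946129 / 49580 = -1491.45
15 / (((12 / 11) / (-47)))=-2585 / 4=-646.25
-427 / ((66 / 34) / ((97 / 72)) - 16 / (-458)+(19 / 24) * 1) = -3869860008 / 20549903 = -188.32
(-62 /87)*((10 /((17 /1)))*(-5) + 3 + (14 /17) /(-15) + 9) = -142352 /22185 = -6.42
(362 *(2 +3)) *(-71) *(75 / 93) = -3212750 / 31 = -103637.10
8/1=8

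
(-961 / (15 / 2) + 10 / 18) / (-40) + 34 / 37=273617 / 66600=4.11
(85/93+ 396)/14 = 36913/1302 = 28.35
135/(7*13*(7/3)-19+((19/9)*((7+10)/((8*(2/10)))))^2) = 139968/722093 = 0.19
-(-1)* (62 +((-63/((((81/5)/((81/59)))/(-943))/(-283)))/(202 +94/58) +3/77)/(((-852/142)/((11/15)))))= 6710719459/7316295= 917.23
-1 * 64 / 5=-64 / 5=-12.80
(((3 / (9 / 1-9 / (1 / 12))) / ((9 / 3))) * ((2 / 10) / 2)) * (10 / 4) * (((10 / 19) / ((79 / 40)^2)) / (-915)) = 800 / 2148295743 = 0.00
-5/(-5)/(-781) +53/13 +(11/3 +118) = 3829985/30459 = 125.74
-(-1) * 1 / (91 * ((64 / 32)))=1 / 182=0.01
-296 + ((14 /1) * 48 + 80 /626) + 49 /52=6137193 /16276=377.07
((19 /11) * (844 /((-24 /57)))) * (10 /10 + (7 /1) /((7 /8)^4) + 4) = -442629681 /7546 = -58657.52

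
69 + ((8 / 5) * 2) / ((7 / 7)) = 361 / 5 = 72.20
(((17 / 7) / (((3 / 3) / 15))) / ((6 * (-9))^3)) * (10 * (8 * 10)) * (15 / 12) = -10625 / 45927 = -0.23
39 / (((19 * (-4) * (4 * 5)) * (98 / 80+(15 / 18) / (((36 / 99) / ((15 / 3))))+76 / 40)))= -117 / 66500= -0.00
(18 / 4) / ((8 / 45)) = 405 / 16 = 25.31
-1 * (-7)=7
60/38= 30/19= 1.58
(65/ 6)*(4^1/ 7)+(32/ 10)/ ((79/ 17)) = 57062/ 8295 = 6.88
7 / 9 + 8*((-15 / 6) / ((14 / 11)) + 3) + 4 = 823 / 63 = 13.06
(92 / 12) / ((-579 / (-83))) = 1909 / 1737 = 1.10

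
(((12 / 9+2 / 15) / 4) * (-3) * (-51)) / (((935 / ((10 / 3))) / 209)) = 209 / 5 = 41.80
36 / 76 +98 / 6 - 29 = -695 / 57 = -12.19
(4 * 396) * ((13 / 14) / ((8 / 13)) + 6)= 83259 / 7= 11894.14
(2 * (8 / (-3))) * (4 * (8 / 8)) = -64 / 3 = -21.33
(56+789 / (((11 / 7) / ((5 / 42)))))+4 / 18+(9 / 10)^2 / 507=194073823 / 1673100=116.00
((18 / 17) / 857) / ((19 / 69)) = 1242 / 276811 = 0.00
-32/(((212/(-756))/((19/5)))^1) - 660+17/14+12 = -790807/3710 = -213.16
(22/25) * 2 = 44/25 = 1.76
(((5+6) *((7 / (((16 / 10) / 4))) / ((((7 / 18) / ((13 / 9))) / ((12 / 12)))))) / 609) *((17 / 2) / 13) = 935 / 1218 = 0.77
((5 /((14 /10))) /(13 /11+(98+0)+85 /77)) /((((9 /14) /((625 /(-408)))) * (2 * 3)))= -109375 /7733232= -0.01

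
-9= -9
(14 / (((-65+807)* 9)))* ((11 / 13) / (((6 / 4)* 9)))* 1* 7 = 154 / 167427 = 0.00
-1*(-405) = 405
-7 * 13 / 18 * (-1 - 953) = 4823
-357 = -357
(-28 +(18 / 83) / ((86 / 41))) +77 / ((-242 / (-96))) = 103991 / 39259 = 2.65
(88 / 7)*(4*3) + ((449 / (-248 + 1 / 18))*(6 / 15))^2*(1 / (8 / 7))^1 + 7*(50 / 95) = 10265459776672 / 66228576925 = 155.00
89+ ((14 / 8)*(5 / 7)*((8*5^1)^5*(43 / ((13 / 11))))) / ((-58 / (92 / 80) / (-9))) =313315233553 / 377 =831074890.06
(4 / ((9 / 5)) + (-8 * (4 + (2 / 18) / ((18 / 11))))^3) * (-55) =1007327996180 / 531441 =1895465.34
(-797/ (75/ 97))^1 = -77309/ 75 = -1030.79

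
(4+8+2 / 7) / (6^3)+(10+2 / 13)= 100351 / 9828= 10.21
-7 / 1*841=-5887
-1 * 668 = -668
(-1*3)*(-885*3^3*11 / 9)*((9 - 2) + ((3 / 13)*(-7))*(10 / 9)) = 5928615 / 13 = 456047.31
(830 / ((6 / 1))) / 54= 415 / 162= 2.56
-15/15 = -1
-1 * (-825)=825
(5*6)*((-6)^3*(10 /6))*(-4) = 43200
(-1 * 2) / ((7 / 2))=-4 / 7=-0.57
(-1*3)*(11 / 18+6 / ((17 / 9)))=-11.36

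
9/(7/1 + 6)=9/13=0.69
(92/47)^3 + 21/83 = 66811387/8617309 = 7.75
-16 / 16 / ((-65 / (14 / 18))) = 7 / 585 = 0.01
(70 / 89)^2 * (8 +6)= 68600 / 7921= 8.66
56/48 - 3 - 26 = -167/6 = -27.83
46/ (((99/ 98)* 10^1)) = 2254/ 495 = 4.55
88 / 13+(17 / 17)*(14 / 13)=102 / 13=7.85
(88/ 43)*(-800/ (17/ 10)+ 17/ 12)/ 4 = -240.04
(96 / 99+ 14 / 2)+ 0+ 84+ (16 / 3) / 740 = 187173 / 2035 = 91.98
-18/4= -9/2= -4.50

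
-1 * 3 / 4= -3 / 4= -0.75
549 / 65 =8.45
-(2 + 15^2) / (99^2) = -227 / 9801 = -0.02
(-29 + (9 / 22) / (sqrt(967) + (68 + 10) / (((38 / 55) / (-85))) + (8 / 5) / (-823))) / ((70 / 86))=-1715832944592877462489 / 48158833021613857620 - 52570890335 * sqrt(967) / 9631766604322771524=-35.63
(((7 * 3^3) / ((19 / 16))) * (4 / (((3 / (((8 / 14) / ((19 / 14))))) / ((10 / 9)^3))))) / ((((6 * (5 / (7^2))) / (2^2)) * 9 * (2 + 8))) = 7024640 / 789507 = 8.90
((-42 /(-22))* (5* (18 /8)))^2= 893025 /1936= 461.27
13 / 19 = 0.68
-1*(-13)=13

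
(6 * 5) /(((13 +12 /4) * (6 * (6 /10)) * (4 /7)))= 175 /192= 0.91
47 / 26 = 1.81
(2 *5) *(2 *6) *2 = 240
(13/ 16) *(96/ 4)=39/ 2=19.50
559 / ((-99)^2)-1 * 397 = -396.94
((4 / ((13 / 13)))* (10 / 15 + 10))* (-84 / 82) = -1792 / 41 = -43.71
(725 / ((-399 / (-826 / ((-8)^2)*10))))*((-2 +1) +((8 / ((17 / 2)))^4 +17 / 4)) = 15172934125 / 16036032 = 946.18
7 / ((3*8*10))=7 / 240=0.03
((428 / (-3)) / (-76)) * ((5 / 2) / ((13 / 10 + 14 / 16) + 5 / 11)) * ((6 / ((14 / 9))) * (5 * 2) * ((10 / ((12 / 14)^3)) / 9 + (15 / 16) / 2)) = 2554825625 / 16619148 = 153.73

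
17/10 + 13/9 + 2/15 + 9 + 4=293/18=16.28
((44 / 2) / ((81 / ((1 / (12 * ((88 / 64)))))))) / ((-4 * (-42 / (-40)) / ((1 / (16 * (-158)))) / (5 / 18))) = 25 / 58051728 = 0.00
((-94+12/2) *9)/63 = -88/7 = -12.57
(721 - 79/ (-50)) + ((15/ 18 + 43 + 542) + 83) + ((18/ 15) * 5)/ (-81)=939154/ 675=1391.34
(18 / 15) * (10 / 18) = 2 / 3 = 0.67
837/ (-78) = -279/ 26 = -10.73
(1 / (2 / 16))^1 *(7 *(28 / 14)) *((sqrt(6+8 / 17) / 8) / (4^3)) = 7 *sqrt(1870) / 544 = 0.56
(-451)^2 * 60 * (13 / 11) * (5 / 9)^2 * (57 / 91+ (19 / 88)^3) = 8293228839125 / 2927232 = 2833130.01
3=3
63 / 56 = 9 / 8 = 1.12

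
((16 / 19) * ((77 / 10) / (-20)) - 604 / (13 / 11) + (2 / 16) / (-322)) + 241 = -4301222927 / 15906800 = -270.40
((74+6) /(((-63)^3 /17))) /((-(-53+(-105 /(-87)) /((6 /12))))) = -39440 /366818949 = -0.00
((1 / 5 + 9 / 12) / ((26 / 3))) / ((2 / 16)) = 57 / 65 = 0.88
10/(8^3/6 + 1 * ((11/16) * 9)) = 480/4393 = 0.11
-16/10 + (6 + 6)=52/5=10.40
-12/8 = -3/2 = -1.50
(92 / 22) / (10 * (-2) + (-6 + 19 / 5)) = -230 / 1221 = -0.19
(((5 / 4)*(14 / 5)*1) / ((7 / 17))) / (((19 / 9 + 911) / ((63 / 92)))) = 0.01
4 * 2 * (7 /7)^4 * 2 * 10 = 160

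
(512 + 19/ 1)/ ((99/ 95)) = 5605/ 11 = 509.55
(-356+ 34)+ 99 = -223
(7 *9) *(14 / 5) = 176.40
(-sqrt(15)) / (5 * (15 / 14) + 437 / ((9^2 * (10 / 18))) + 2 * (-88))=630 * sqrt(15) / 101387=0.02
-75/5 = -15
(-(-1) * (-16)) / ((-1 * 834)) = 8 / 417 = 0.02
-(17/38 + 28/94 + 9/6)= -2005/893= -2.25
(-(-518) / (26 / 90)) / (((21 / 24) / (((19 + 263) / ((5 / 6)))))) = 9014976 / 13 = 693459.69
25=25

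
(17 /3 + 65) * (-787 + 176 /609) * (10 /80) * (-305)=7744764655 /3654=2119530.56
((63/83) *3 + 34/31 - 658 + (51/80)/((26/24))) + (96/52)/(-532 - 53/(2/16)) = -104571917289/159886220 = -654.04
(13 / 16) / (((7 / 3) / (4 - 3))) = 39 / 112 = 0.35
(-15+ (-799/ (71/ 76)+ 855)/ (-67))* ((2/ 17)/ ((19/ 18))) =-1.67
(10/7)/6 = 5/21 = 0.24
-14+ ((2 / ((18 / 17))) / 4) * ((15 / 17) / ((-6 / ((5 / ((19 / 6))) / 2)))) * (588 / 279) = -149653 / 10602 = -14.12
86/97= 0.89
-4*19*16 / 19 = -64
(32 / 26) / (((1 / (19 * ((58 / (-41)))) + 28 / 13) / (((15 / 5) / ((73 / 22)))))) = 1163712 / 2213579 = 0.53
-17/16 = -1.06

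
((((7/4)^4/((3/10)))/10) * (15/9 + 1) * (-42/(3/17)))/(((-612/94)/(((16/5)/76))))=789929/61560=12.83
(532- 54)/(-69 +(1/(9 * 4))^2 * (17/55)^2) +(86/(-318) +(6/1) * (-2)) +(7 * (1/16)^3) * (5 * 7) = -3371603334381851/176171673391104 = -19.14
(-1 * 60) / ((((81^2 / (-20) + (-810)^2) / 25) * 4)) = -2500 / 4371813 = -0.00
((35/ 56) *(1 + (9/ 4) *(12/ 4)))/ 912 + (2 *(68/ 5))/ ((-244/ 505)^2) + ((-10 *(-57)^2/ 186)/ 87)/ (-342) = 34127079058955/ 292877111808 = 116.52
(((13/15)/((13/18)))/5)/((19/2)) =12/475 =0.03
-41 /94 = -0.44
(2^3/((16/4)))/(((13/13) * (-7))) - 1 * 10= -72/7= -10.29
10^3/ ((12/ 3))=250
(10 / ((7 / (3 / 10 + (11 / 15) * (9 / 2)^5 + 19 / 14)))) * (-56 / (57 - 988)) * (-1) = -1517447 / 13034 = -116.42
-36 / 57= -12 / 19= -0.63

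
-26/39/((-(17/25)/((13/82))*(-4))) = -325/8364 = -0.04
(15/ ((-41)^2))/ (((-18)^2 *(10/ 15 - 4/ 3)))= -5/ 121032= -0.00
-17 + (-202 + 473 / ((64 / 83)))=25243 / 64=394.42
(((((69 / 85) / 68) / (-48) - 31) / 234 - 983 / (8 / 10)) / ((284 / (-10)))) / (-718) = -2045646931 / 33944007168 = -0.06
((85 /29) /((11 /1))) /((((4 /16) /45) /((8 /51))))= 2400 /319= 7.52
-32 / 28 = -8 / 7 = -1.14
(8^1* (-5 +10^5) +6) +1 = 799967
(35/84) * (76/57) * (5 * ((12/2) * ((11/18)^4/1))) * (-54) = -366025/2916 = -125.52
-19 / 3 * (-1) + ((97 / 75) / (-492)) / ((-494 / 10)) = 11544877 / 1822860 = 6.33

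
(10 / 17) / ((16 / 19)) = 95 / 136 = 0.70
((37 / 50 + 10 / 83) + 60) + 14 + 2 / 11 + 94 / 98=170003919 / 2236850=76.00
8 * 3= 24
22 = 22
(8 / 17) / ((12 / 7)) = 14 / 51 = 0.27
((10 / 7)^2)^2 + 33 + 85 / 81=38.21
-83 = -83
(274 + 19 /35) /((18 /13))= 41639 /210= 198.28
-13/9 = -1.44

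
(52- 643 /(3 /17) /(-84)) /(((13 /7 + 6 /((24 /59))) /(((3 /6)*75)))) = 120175 /558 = 215.37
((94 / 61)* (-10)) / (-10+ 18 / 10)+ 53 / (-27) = -5653 / 67527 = -0.08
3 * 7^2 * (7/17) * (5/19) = 5145/323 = 15.93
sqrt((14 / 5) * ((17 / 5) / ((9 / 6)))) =2 * sqrt(357) / 15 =2.52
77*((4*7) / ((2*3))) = 1078 / 3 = 359.33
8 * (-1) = -8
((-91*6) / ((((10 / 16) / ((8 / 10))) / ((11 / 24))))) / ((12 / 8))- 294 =-507.55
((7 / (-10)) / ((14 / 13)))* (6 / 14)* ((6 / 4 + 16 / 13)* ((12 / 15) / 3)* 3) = -213 / 350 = -0.61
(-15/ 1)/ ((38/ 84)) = -630/ 19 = -33.16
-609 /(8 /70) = -21315 /4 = -5328.75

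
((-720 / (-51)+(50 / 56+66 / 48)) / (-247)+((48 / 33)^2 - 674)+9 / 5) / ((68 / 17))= -5017739481 / 29949920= -167.54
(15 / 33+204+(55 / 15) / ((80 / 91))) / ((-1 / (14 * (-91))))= 265788.73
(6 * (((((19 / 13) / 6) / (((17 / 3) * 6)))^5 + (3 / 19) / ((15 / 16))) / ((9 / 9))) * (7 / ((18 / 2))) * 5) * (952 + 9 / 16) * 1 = 223923196198587882058979 / 59818076156837486592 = 3743.40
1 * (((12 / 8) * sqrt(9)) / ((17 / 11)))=99 / 34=2.91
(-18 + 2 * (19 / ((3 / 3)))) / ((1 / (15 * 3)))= 900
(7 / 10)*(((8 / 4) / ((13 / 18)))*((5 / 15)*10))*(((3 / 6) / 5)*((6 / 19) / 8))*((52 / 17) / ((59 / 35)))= 882 / 19057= 0.05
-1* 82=-82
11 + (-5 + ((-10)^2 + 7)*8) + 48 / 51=14670 / 17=862.94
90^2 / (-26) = -4050 / 13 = -311.54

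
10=10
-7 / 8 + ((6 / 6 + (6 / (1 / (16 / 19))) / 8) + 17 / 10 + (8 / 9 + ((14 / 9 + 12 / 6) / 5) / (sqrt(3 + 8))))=32 * sqrt(11) / 495 + 22883 / 6840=3.56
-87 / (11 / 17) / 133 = -1479 / 1463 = -1.01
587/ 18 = 32.61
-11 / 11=-1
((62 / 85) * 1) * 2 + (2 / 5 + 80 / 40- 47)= -3667 / 85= -43.14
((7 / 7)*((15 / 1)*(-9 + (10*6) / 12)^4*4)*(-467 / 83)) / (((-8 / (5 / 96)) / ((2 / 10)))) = 9340 / 83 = 112.53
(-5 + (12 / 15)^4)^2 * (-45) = -74080449 / 78125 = -948.23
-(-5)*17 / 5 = 17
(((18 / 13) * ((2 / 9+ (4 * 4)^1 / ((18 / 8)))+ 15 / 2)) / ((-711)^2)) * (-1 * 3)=-89 / 730197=-0.00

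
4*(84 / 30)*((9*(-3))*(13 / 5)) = -19656 / 25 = -786.24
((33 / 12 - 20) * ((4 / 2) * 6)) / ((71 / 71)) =-207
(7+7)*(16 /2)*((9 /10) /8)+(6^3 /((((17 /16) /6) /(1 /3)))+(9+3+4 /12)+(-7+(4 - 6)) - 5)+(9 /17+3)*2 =424.58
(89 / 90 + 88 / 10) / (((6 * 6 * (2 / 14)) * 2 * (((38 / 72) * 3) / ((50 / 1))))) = 30835 / 1026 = 30.05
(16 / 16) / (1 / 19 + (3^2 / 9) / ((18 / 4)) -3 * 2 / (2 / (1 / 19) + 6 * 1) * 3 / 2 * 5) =-7524 / 5627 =-1.34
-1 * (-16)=16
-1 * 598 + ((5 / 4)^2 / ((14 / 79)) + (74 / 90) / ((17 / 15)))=-588.46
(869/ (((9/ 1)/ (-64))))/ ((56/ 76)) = -528352/ 63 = -8386.54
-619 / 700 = -0.88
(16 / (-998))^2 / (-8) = -8 / 249001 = -0.00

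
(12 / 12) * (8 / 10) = 0.80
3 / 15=1 / 5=0.20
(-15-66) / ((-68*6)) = 27 / 136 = 0.20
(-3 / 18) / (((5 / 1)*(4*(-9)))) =0.00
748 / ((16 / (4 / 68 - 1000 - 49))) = -49038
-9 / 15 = -0.60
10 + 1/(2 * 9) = 181/18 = 10.06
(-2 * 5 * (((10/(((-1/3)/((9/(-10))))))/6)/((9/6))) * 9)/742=-135/371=-0.36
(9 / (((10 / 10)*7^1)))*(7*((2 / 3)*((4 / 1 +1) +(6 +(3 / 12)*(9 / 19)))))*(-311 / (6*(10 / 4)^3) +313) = 19626139 / 950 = 20659.09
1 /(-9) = -1 /9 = -0.11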